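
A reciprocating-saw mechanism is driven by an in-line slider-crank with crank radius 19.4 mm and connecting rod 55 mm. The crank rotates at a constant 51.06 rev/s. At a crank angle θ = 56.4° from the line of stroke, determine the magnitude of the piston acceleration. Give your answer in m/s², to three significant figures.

ω = 2π·51.1 = 320.8 rad/s
x(θ) = r cosθ + √(L² − r² sin²θ); with ω constant, a = ω²·d²x/dθ².
d²x/dθ² = −r cosθ − r²(cos2θ)/√u − r⁴ sin²2θ/(4u^{3/2}),  u = L² − r² sin²θ = 0.0027639 m².
Substituting r = 0.0194 m, L = 0.055 m, θ = 56.4°: d²x/dθ² = -0.0081687 m.
a = ω²·d²x/dθ² = (320.8)²·(-0.0081687) = -840.77 m/s²;  |a| = 840.77 m/s².

841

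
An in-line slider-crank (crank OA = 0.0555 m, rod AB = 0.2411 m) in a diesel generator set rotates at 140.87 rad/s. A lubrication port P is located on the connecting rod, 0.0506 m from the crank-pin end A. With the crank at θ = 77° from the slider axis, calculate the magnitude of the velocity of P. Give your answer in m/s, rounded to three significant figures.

7.83

ω = 140.9 rad/s.  Crank-pin speed |V_A| = rω = 7.8183 m/s, perpendicular to OA.
Rod angle: sinφ = −(r/L) sinθ ⇒ φ = -12.961°; ω_rod = −rω cosθ/√(L²−r²sin²θ) = -7.4853 rad/s.
V_P = V_A + ω_rod × AP, with AP = 0.0506 m along the rod.
Components: V_Px = −rω sinθ − a·ω_rod·sinφ = -7.7029 m/s;  V_Py = rω cosθ + a·ω_rod·cosφ = +1.3896 m/s.
|V_P| = √(V_Px² + V_Py²) = 7.8272 m/s.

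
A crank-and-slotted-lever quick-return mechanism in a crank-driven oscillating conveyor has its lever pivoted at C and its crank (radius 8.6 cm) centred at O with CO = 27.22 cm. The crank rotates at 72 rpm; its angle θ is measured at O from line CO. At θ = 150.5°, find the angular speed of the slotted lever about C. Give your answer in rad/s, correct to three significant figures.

2.40

ω = 7.54 rad/s (from 72 rpm).
Crank pin A relative to C: A = (d + r cosθ, r sinθ); lever angle φ = atan2(r sinθ, d + r cosθ).
Differentiating tanφ: φ̇ = rω(d cosθ + r)/(d² + r² + 2dr cosθ).
d² + r² + 2dr cosθ = |CA|² = 0.0407402 m²;  d cosθ + r = -0.15091 m.
|ω_lever| = |0.086·7.54·-0.15091| / 0.0407402 = 2.4019 rad/s.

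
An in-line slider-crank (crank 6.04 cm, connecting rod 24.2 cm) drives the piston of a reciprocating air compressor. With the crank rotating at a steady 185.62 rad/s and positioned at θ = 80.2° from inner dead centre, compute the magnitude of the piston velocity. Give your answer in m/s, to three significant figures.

11.5

ω = 185.6 rad/s
For an in-line slider-crank, x = r cosθ + √(L² − r² sin²θ), so v = −rω sinθ·[1 + r cosθ/√(L² − r² sin²θ)].
With r = 0.0604 m, L = 0.242 m, θ = 80.2°: √(L² − r² sin²θ) = 0.23457 m.
v = −0.0604·185.6·0.98541·[1 + 0.0604·0.17021/0.23457] = -11.532 m/s.
|v| = 11.532 m/s.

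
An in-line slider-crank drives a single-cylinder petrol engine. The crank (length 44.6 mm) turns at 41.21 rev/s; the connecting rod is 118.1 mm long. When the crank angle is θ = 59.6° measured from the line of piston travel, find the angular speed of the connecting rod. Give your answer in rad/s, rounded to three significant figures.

52.3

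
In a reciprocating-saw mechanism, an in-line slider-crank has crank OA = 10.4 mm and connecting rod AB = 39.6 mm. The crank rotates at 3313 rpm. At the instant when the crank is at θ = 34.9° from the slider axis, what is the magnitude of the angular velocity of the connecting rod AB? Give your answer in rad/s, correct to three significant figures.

75.6

ω = 346.9 rad/s (converted from 3313 rpm).
The rod makes angle φ with the slider axis where L sinφ = r sinθ; differentiating, L cosφ·φ̇ = r ω cosθ.
L cosφ = √(L² − r² sin²θ) = 0.03915 m.
|ω_rod| = r ω |cosθ| / √(L² − r² sin²θ) = 0.0104·346.9·0.82015/0.03915 = 75.586 rad/s.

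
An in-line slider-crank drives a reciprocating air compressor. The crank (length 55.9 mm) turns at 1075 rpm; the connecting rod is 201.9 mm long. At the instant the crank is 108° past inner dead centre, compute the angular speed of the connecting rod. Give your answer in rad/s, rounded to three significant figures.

9.98

ω = 112.6 rad/s (converted from 1075 rpm).
The rod makes angle φ with the slider axis where L sinφ = r sinθ; differentiating, L cosφ·φ̇ = r ω cosθ.
L cosφ = √(L² − r² sin²θ) = 0.19477 m.
|ω_rod| = r ω |cosθ| / √(L² − r² sin²θ) = 0.0559·112.6·0.30902/0.19477 = 9.9839 rad/s.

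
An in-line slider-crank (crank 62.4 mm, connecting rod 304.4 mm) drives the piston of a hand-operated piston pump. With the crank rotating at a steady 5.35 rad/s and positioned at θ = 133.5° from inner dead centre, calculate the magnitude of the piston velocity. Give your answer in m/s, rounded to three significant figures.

0.208

ω = 5.35 rad/s
For an in-line slider-crank, x = r cosθ + √(L² − r² sin²θ), so v = −rω sinθ·[1 + r cosθ/√(L² − r² sin²θ)].
With r = 0.0624 m, L = 0.3044 m, θ = 133.5°: √(L² − r² sin²θ) = 0.30102 m.
v = −0.0624·5.35·0.72537·[1 + 0.0624·-0.68835/0.30102] = -0.2076 m/s.
|v| = 0.2076 m/s.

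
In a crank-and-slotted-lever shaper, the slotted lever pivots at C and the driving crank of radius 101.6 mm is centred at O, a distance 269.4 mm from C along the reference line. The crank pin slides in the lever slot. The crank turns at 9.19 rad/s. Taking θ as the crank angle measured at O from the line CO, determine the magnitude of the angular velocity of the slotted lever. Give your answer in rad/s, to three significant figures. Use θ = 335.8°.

2.44

ω = 9.19 rad/s
Crank pin A relative to C: A = (d + r cosθ, r sinθ); lever angle φ = atan2(r sinθ, d + r cosθ).
Differentiating tanφ: φ̇ = rω(d cosθ + r)/(d² + r² + 2dr cosθ).
d² + r² + 2dr cosθ = |CA|² = 0.13283 m²;  d cosθ + r = +0.34733 m.
|ω_lever| = |0.1016·9.19·+0.34733| / 0.13283 = 2.4415 rad/s.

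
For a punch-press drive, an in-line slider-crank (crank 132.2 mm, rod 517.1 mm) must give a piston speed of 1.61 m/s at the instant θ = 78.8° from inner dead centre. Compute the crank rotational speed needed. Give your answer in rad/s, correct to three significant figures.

11.8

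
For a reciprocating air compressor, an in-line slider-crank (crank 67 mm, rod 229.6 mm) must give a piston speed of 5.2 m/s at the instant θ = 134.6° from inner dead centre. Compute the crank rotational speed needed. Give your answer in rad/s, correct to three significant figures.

138

For an in-line slider-crank, |v_piston| = rω|sinθ|·[1 + r cosθ/√(L² − r² sin²θ)].
With r = 0.067 m, L = 0.2296 m, θ = 134.6°: the bracketed kinematic factor |dx/dθ| = 0.037713 m.
ω = v/|dx/dθ| = 5.2/0.037713 = 137.88 rad/s.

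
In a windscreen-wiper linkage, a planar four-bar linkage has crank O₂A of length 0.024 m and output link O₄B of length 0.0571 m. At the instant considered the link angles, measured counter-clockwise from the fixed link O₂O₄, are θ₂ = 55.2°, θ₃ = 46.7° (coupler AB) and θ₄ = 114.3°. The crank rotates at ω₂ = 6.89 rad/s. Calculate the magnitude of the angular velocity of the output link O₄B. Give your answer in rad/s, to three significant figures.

0.463

ω₂ = 6.89 rad/s
Differentiating the loop-closure r₂e^{iθ₂}+r₃e^{iθ₃}=r₁+r₄e^{iθ₄} gives r₂ω₂e^{iθ₂}+r₃ω₃e^{iθ₃}=r₄ω₄e^{iθ₄}.
Eliminating the other unknown: ω₄ = r₂ω₂ sin(θ₂−θ₃) / [r₄ sin(θ₄−θ₃)].
Numerator sine = +0.14781; denominator sine = +0.92455.
Result = 0.024·6.89·(+0.14781) / (0.0571·(+0.92455)) = +0.46299 rad/s; magnitude 0.46299 rad/s.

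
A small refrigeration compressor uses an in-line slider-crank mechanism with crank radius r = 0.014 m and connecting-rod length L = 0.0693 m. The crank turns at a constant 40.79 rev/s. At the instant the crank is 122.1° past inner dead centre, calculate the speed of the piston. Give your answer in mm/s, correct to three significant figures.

ω = 2π·40.8 = 256.3 rad/s
For an in-line slider-crank, x = r cosθ + √(L² − r² sin²θ), so v = −rω sinθ·[1 + r cosθ/√(L² − r² sin²θ)].
With r = 0.014 m, L = 0.0693 m, θ = 122.1°: √(L² − r² sin²θ) = 0.068278 m.
v = −0.014·256.3·0.84712·[1 + 0.014·-0.53140/0.068278] = -2.7083 m/s.
|v| = 2.7083 m/s = 2708.3 mm/s.

2710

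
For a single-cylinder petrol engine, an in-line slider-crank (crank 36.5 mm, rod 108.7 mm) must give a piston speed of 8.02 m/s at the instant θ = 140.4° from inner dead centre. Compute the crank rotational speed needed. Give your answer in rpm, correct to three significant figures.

4480

For an in-line slider-crank, |v_piston| = rω|sinθ|·[1 + r cosθ/√(L² − r² sin²θ)].
With r = 0.0365 m, L = 0.1087 m, θ = 140.4°: the bracketed kinematic factor |dx/dθ| = 0.017104 m.
ω = v/|dx/dθ| = 8.02/0.017104 = 468.91 rad/s.
N = 60ω/(2π) = 4477.7 rpm.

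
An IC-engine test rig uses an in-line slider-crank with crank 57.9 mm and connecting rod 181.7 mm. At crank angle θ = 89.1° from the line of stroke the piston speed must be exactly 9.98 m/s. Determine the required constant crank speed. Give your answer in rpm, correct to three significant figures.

1640

For an in-line slider-crank, |v_piston| = rω|sinθ|·[1 + r cosθ/√(L² − r² sin²θ)].
With r = 0.0579 m, L = 0.1817 m, θ = 89.1°: the bracketed kinematic factor |dx/dθ| = 0.058199 m.
ω = v/|dx/dθ| = 9.98/0.058199 = 171.48 rad/s.
N = 60ω/(2π) = 1637.5 rpm.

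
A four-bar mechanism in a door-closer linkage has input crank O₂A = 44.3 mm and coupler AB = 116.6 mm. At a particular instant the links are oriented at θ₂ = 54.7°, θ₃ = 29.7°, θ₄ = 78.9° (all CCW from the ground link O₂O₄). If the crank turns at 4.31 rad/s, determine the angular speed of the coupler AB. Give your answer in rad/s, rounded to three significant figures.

ω₂ = 4.31 rad/s
Differentiating the loop-closure r₂e^{iθ₂}+r₃e^{iθ₃}=r₁+r₄e^{iθ₄} gives r₂ω₂e^{iθ₂}+r₃ω₃e^{iθ₃}=r₄ω₄e^{iθ₄}.
Eliminating the other unknown: ω₃ = r₂ω₂ sin(θ₄−θ₂) / [r₃ sin(θ₃−θ₄)].
Numerator sine = +0.40992; denominator sine = -0.75700.
Result = 0.0443·4.31·(+0.40992) / (0.1166·(-0.75700)) = -0.88673 rad/s; magnitude 0.88673 rad/s.

0.887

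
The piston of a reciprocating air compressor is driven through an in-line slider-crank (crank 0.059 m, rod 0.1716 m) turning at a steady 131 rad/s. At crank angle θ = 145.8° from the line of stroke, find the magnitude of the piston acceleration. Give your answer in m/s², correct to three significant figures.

697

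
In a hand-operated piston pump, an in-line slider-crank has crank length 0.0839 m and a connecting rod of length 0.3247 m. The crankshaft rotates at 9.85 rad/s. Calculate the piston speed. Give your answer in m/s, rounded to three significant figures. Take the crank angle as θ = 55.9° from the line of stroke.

ω = 9.85 rad/s
For an in-line slider-crank, x = r cosθ + √(L² − r² sin²θ), so v = −rω sinθ·[1 + r cosθ/√(L² − r² sin²θ)].
With r = 0.0839 m, L = 0.3247 m, θ = 55.9°: √(L² − r² sin²θ) = 0.31718 m.
v = −0.0839·9.85·0.82806·[1 + 0.0839·0.56064/0.31718] = -0.78581 m/s.
|v| = 0.78581 m/s.

0.786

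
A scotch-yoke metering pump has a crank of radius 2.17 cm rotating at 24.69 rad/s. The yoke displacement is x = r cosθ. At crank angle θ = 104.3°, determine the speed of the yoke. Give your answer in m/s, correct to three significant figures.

0.519

ω = 24.69 rad/s
x = r cosθ ⇒ ẋ = −rω sinθ.
|v| = rω|sinθ| = 0.0217·24.69·|sin 104.3°| = 0.51917 m/s.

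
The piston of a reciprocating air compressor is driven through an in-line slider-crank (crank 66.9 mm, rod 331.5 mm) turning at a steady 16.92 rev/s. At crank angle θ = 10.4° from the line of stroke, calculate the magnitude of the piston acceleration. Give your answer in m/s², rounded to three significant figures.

887

ω = 2π·16.9 = 106.3 rad/s
x(θ) = r cosθ + √(L² − r² sin²θ); with ω constant, a = ω²·d²x/dθ².
d²x/dθ² = −r cosθ − r²(cos2θ)/√u − r⁴ sin²2θ/(4u^{3/2}),  u = L² − r² sin²θ = 0.109746 m².
Substituting r = 0.0669 m, L = 0.3315 m, θ = 10.4°: d²x/dθ² = -0.078448 m.
a = ω²·d²x/dθ² = (106.3)²·(-0.078448) = -886.63 m/s²;  |a| = 886.63 m/s².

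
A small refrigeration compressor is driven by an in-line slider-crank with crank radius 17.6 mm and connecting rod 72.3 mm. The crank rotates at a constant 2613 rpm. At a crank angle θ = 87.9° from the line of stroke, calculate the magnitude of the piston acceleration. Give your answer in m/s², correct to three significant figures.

282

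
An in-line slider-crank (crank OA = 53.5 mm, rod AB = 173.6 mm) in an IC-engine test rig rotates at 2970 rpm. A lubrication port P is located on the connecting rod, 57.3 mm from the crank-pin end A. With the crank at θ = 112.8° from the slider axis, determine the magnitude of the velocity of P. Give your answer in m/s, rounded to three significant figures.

ω = 311 rad/s.  Crank-pin speed |V_A| = rω = 16.639 m/s, perpendicular to OA.
Rod angle: sinφ = −(r/L) sinθ ⇒ φ = -16.505°; ω_rod = −rω cosθ/√(L²−r²sin²θ) = +38.739 rad/s.
V_P = V_A + ω_rod × AP, with AP = 0.0573 m along the rod.
Components: V_Px = −rω sinθ − a·ω_rod·sinφ = -14.709 m/s;  V_Py = rω cosθ + a·ω_rod·cosφ = -4.3197 m/s.
|V_P| = √(V_Px² + V_Py²) = 15.33 m/s.

15.3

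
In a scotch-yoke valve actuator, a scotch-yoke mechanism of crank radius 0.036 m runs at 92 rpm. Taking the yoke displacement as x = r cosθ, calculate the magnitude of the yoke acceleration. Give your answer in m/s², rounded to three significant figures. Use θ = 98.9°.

ω = 9.634 rad/s (from 92 rpm).
x = r cosθ ⇒ ẍ = −rω² cosθ (ω constant).
|a| = rω²|cosθ| = 0.036·(9.634)²·|cos 98.9°| = 0.51696 m/s².

0.517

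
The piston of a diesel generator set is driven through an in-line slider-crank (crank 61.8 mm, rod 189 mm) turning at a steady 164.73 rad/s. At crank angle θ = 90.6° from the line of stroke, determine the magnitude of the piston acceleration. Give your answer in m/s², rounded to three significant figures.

598

ω = 164.7 rad/s
x(θ) = r cosθ + √(L² − r² sin²θ); with ω constant, a = ω²·d²x/dθ².
d²x/dθ² = −r cosθ − r²(cos2θ)/√u − r⁴ sin²2θ/(4u^{3/2}),  u = L² − r² sin²θ = 0.0319022 m².
Substituting r = 0.0618 m, L = 0.189 m, θ = 90.6°: d²x/dθ² = +0.022025 m.
a = ω²·d²x/dθ² = (164.7)²·(+0.022025) = +597.67 m/s²;  |a| = 597.67 m/s².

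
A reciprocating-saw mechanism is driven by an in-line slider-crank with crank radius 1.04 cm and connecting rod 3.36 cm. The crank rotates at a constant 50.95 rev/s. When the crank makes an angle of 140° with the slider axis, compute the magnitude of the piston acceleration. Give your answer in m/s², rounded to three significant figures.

750

ω = 2π·51 = 320.1 rad/s
x(θ) = r cosθ + √(L² − r² sin²θ); with ω constant, a = ω²·d²x/dθ².
d²x/dθ² = −r cosθ − r²(cos2θ)/√u − r⁴ sin²2θ/(4u^{3/2}),  u = L² − r² sin²θ = 0.00108427 m².
Substituting r = 0.0104 m, L = 0.0336 m, θ = 140°: d²x/dθ² = +0.007317 m.
a = ω²·d²x/dθ² = (320.1)²·(+0.007317) = +749.86 m/s²;  |a| = 749.86 m/s².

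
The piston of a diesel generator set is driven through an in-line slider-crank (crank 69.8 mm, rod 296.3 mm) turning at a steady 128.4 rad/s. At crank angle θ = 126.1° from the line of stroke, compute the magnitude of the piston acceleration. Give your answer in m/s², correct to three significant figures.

ω = 128.4 rad/s
x(θ) = r cosθ + √(L² − r² sin²θ); with ω constant, a = ω²·d²x/dθ².
d²x/dθ² = −r cosθ − r²(cos2θ)/√u − r⁴ sin²2θ/(4u^{3/2}),  u = L² − r² sin²θ = 0.084613 m².
Substituting r = 0.0698 m, L = 0.2963 m, θ = 126.1°: d²x/dθ² = +0.046027 m.
a = ω²·d²x/dθ² = (128.4)²·(+0.046027) = +758.83 m/s²;  |a| = 758.83 m/s².

759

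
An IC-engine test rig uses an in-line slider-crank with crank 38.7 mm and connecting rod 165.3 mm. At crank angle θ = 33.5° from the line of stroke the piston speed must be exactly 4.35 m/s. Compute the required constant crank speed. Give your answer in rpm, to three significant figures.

1620

For an in-line slider-crank, |v_piston| = rω|sinθ|·[1 + r cosθ/√(L² − r² sin²θ)].
With r = 0.0387 m, L = 0.1653 m, θ = 33.5°: the bracketed kinematic factor |dx/dθ| = 0.025565 m.
ω = v/|dx/dθ| = 4.35/0.025565 = 170.15 rad/s.
N = 60ω/(2π) = 1624.8 rpm.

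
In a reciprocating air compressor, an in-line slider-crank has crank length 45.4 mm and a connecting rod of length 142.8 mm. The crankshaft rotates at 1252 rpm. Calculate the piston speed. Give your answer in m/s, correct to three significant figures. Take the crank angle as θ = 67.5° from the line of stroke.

ω = 2π·1252/60 = 131.1 rad/s
For an in-line slider-crank, x = r cosθ + √(L² − r² sin²θ), so v = −rω sinθ·[1 + r cosθ/√(L² − r² sin²θ)].
With r = 0.0454 m, L = 0.1428 m, θ = 67.5°: √(L² − r² sin²θ) = 0.1365 m.
v = −0.0454·131.1·0.92388·[1 + 0.0454·0.38268/0.1365] = -6.1992 m/s.
|v| = 6.1992 m/s.

6.20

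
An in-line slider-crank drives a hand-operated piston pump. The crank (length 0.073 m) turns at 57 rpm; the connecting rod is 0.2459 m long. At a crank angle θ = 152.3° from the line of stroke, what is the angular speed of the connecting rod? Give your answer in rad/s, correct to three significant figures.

1.58

ω = 5.969 rad/s (converted from 57 rpm).
The rod makes angle φ with the slider axis where L sinφ = r sinθ; differentiating, L cosφ·φ̇ = r ω cosθ.
L cosφ = √(L² − r² sin²θ) = 0.24355 m.
|ω_rod| = r ω |cosθ| / √(L² − r² sin²θ) = 0.073·5.969·0.88539/0.24355 = 1.5841 rad/s.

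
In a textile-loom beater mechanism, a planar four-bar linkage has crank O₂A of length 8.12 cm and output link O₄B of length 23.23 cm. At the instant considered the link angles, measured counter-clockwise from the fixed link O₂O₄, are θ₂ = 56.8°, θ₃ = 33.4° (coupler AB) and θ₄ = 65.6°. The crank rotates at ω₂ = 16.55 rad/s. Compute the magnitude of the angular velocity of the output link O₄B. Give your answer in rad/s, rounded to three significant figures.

ω₂ = 16.55 rad/s
Differentiating the loop-closure r₂e^{iθ₂}+r₃e^{iθ₃}=r₁+r₄e^{iθ₄} gives r₂ω₂e^{iθ₂}+r₃ω₃e^{iθ₃}=r₄ω₄e^{iθ₄}.
Eliminating the other unknown: ω₄ = r₂ω₂ sin(θ₂−θ₃) / [r₄ sin(θ₄−θ₃)].
Numerator sine = +0.39715; denominator sine = +0.53288.
Result = 0.0812·16.55·(+0.39715) / (0.2323·(+0.53288)) = +4.3115 rad/s; magnitude 4.3115 rad/s.

4.31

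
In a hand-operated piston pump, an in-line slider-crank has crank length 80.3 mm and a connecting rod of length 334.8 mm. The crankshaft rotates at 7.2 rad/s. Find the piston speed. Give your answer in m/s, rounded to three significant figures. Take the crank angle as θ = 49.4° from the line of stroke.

ω = 7.2 rad/s
For an in-line slider-crank, x = r cosθ + √(L² − r² sin²θ), so v = −rω sinθ·[1 + r cosθ/√(L² − r² sin²θ)].
With r = 0.0803 m, L = 0.3348 m, θ = 49.4°: √(L² − r² sin²θ) = 0.3292 m.
v = −0.0803·7.2·0.75927·[1 + 0.0803·0.65077/0.3292] = -0.50866 m/s.
|v| = 0.50866 m/s.

0.509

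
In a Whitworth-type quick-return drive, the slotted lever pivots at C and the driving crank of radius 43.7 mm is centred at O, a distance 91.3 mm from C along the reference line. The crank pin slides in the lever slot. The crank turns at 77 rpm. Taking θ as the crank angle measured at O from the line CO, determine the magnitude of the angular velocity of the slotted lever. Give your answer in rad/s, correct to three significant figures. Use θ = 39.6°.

ω = 8.063 rad/s (from 77 rpm).
Crank pin A relative to C: A = (d + r cosθ, r sinθ); lever angle φ = atan2(r sinθ, d + r cosθ).
Differentiating tanφ: φ̇ = rω(d cosθ + r)/(d² + r² + 2dr cosθ).
d² + r² + 2dr cosθ = |CA|² = 0.0163938 m²;  d cosθ + r = +0.11405 m.
|ω_lever| = |0.0437·8.063·+0.11405| / 0.0163938 = 2.4514 rad/s.

2.45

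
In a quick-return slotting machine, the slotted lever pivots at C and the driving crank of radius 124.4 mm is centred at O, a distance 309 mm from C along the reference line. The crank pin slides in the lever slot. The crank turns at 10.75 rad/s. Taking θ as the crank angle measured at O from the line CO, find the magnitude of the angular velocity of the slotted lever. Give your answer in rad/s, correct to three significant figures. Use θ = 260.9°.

1.02

ω = 10.75 rad/s
Crank pin A relative to C: A = (d + r cosθ, r sinθ); lever angle φ = atan2(r sinθ, d + r cosθ).
Differentiating tanφ: φ̇ = rω(d cosθ + r)/(d² + r² + 2dr cosθ).
d² + r² + 2dr cosθ = |CA|² = 0.0987973 m²;  d cosθ + r = +0.075529 m.
|ω_lever| = |0.1244·10.75·+0.075529| / 0.0987973 = 1.0223 rad/s.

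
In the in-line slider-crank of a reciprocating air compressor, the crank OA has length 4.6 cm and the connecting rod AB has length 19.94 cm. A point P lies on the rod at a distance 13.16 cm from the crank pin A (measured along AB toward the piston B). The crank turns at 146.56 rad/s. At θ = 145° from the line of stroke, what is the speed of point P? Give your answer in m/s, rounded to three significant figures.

ω = 146.6 rad/s.  Crank-pin speed |V_A| = rω = 6.7418 m/s, perpendicular to OA.
Rod angle: sinφ = −(r/L) sinθ ⇒ φ = -7.604°; ω_rod = −rω cosθ/√(L²−r²sin²θ) = +27.941 rad/s.
V_P = V_A + ω_rod × AP, with AP = 0.1316 m along the rod.
Components: V_Px = −rω sinθ − a·ω_rod·sinφ = -3.3804 m/s;  V_Py = rω cosθ + a·ω_rod·cosφ = -1.8778 m/s.
|V_P| = √(V_Px² + V_Py²) = 3.8669 m/s.

3.87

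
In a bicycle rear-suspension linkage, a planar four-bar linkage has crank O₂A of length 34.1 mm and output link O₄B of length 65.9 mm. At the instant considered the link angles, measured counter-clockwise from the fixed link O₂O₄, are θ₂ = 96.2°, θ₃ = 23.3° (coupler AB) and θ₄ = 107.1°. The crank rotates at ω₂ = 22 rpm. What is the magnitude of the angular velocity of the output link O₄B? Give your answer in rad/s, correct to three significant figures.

ω₂ = 2.304 rad/s (from 22 rpm).
Differentiating the loop-closure r₂e^{iθ₂}+r₃e^{iθ₃}=r₁+r₄e^{iθ₄} gives r₂ω₂e^{iθ₂}+r₃ω₃e^{iθ₃}=r₄ω₄e^{iθ₄}.
Eliminating the other unknown: ω₄ = r₂ω₂ sin(θ₂−θ₃) / [r₄ sin(θ₄−θ₃)].
Numerator sine = +0.95579; denominator sine = +0.99415.
Result = 0.0341·2.304·(+0.95579) / (0.0659·(+0.99415)) = +1.1461 rad/s; magnitude 1.1461 rad/s.

1.15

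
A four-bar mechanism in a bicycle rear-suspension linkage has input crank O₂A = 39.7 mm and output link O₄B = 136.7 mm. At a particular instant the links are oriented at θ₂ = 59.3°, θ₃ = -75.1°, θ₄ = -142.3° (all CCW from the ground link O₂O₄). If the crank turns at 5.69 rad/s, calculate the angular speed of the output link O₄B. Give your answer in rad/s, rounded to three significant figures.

ω₂ = 5.69 rad/s
Differentiating the loop-closure r₂e^{iθ₂}+r₃e^{iθ₃}=r₁+r₄e^{iθ₄} gives r₂ω₂e^{iθ₂}+r₃ω₃e^{iθ₃}=r₄ω₄e^{iθ₄}.
Eliminating the other unknown: ω₄ = r₂ω₂ sin(θ₂−θ₃) / [r₄ sin(θ₄−θ₃)].
Numerator sine = +0.71447; denominator sine = -0.92186.
Result = 0.0397·5.69·(+0.71447) / (0.1367·(-0.92186)) = -1.2807 rad/s; magnitude 1.2807 rad/s.

1.28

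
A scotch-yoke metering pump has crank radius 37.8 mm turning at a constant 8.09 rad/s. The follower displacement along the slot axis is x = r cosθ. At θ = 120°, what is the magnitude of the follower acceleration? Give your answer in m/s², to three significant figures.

ω = 8.09 rad/s
x = r cosθ ⇒ ẍ = −rω² cosθ (ω constant).
|a| = rω²|cosθ| = 0.0378·(8.09)²·|cos 120°| = 1.237 m/s².

1.24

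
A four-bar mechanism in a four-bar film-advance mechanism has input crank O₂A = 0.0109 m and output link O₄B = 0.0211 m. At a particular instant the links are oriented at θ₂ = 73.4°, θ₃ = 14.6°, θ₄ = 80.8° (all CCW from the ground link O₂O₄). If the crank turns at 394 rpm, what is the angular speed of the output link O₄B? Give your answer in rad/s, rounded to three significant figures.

19.9

ω₂ = 41.26 rad/s (from 394 rpm).
Differentiating the loop-closure r₂e^{iθ₂}+r₃e^{iθ₃}=r₁+r₄e^{iθ₄} gives r₂ω₂e^{iθ₂}+r₃ω₃e^{iθ₃}=r₄ω₄e^{iθ₄}.
Eliminating the other unknown: ω₄ = r₂ω₂ sin(θ₂−θ₃) / [r₄ sin(θ₄−θ₃)].
Numerator sine = +0.85536; denominator sine = +0.91496.
Result = 0.0109·41.26·(+0.85536) / (0.0211·(+0.91496)) = +19.926 rad/s; magnitude 19.926 rad/s.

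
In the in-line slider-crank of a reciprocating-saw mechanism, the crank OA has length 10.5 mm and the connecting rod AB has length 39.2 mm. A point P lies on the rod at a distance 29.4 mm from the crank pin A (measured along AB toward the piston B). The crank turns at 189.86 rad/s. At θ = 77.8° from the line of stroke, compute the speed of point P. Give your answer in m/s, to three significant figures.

2.04

ω = 189.9 rad/s.  Crank-pin speed |V_A| = rω = 1.9935 m/s, perpendicular to OA.
Rod angle: sinφ = −(r/L) sinθ ⇒ φ = -15.177°; ω_rod = −rω cosθ/√(L²−r²sin²θ) = -11.135 rad/s.
V_P = V_A + ω_rod × AP, with AP = 0.0294 m along the rod.
Components: V_Px = −rω sinθ − a·ω_rod·sinφ = -2.0342 m/s;  V_Py = rω cosθ + a·ω_rod·cosφ = +0.10532 m/s.
|V_P| = √(V_Px² + V_Py²) = 2.0369 m/s.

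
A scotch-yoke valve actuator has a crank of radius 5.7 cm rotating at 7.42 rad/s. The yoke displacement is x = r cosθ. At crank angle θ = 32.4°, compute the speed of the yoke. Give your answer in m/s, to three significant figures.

ω = 7.42 rad/s
x = r cosθ ⇒ ẋ = −rω sinθ.
|v| = rω|sinθ| = 0.057·7.42·|sin 32.4°| = 0.22662 m/s.

0.227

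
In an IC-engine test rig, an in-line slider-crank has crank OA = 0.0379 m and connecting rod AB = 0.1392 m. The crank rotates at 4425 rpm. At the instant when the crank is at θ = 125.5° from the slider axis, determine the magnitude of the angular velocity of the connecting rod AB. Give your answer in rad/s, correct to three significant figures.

ω = 463.4 rad/s (converted from 4425 rpm).
The rod makes angle φ with the slider axis where L sinφ = r sinθ; differentiating, L cosφ·φ̇ = r ω cosθ.
L cosφ = √(L² − r² sin²θ) = 0.13574 m.
|ω_rod| = r ω |cosθ| / √(L² − r² sin²θ) = 0.0379·463.4·0.58070/0.13574 = 75.134 rad/s.

75.1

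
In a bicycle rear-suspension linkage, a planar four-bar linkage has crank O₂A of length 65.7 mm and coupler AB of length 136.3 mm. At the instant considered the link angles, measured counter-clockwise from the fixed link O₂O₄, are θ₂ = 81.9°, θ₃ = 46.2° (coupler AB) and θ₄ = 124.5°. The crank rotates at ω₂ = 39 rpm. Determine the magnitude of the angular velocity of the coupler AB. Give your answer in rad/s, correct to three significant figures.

ω₂ = 4.084 rad/s (from 39 rpm).
Differentiating the loop-closure r₂e^{iθ₂}+r₃e^{iθ₃}=r₁+r₄e^{iθ₄} gives r₂ω₂e^{iθ₂}+r₃ω₃e^{iθ₃}=r₄ω₄e^{iθ₄}.
Eliminating the other unknown: ω₃ = r₂ω₂ sin(θ₄−θ₂) / [r₃ sin(θ₃−θ₄)].
Numerator sine = +0.67688; denominator sine = -0.97922.
Result = 0.0657·4.084·(+0.67688) / (0.1363·(-0.97922)) = -1.3608 rad/s; magnitude 1.3608 rad/s.

1.36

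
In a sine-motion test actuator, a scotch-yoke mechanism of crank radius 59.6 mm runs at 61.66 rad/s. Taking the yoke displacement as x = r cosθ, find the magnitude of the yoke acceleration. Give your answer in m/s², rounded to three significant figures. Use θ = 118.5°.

ω = 61.66 rad/s
x = r cosθ ⇒ ẍ = −rω² cosθ (ω constant).
|a| = rω²|cosθ| = 0.0596·(61.66)²·|cos 118.5°| = 108.12 m/s².

108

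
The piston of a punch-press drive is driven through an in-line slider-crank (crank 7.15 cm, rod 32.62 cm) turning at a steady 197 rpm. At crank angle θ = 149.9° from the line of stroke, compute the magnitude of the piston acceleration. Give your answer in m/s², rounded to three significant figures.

22.9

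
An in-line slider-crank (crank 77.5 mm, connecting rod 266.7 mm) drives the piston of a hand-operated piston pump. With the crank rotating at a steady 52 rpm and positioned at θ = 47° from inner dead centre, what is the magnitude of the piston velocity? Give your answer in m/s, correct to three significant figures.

ω = 2π·52/60 = 5.445 rad/s
For an in-line slider-crank, x = r cosθ + √(L² − r² sin²θ), so v = −rω sinθ·[1 + r cosθ/√(L² − r² sin²θ)].
With r = 0.0775 m, L = 0.2667 m, θ = 47°: √(L² − r² sin²θ) = 0.26061 m.
v = −0.0775·5.445·0.73135·[1 + 0.0775·0.68200/0.26061] = -0.37124 m/s.
|v| = 0.37124 m/s.

0.371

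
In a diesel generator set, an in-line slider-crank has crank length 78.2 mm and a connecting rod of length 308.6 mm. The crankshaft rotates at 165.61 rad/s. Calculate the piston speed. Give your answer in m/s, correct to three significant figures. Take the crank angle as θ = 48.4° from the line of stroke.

11.3

ω = 165.6 rad/s
For an in-line slider-crank, x = r cosθ + √(L² − r² sin²θ), so v = −rω sinθ·[1 + r cosθ/√(L² − r² sin²θ)].
With r = 0.0782 m, L = 0.3086 m, θ = 48.4°: √(L² − r² sin²θ) = 0.30301 m.
v = −0.0782·165.6·0.74780·[1 + 0.0782·0.66393/0.30301] = -11.344 m/s.
|v| = 11.344 m/s.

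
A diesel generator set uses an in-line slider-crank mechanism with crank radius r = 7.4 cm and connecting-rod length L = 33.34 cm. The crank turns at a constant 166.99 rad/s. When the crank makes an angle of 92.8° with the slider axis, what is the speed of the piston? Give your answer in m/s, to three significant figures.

12.2

ω = 167 rad/s
For an in-line slider-crank, x = r cosθ + √(L² − r² sin²θ), so v = −rω sinθ·[1 + r cosθ/√(L² − r² sin²θ)].
With r = 0.074 m, L = 0.3334 m, θ = 92.8°: √(L² − r² sin²θ) = 0.3251 m.
v = −0.074·167·0.99881·[1 + 0.074·-0.04885/0.3251] = -12.205 m/s.
|v| = 12.205 m/s.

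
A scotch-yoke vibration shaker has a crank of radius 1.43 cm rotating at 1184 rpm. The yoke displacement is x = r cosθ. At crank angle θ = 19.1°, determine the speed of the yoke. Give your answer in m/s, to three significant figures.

ω = 124 rad/s (from 1184 rpm).
x = r cosθ ⇒ ẋ = −rω sinθ.
|v| = rω|sinθ| = 0.0143·124·|sin 19.1°| = 0.58017 m/s.

0.580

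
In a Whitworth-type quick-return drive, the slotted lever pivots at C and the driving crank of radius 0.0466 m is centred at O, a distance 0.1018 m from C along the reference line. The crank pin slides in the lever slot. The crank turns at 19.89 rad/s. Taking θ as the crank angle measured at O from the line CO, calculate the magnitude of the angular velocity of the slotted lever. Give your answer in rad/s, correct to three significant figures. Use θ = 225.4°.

3.93

ω = 19.89 rad/s
Crank pin A relative to C: A = (d + r cosθ, r sinθ); lever angle φ = atan2(r sinθ, d + r cosθ).
Differentiating tanφ: φ̇ = rω(d cosθ + r)/(d² + r² + 2dr cosθ).
d² + r² + 2dr cosθ = |CA|² = 0.00587294 m²;  d cosθ + r = -0.024879 m.
|ω_lever| = |0.0466·19.89·-0.024879| / 0.00587294 = 3.9265 rad/s.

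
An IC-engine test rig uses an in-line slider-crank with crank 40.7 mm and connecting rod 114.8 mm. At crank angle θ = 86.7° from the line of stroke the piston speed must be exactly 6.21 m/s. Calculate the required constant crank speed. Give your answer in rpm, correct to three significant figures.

For an in-line slider-crank, |v_piston| = rω|sinθ|·[1 + r cosθ/√(L² − r² sin²θ)].
With r = 0.0407 m, L = 0.1148 m, θ = 86.7°: the bracketed kinematic factor |dx/dθ| = 0.041519 m.
ω = v/|dx/dθ| = 6.21/0.041519 = 149.57 rad/s.
N = 60ω/(2π) = 1428.3 rpm.

1430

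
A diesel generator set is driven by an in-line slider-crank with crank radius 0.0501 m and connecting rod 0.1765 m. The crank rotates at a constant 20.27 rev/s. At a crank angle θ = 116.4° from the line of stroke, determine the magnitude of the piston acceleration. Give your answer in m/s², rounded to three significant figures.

502

ω = 2π·20.3 = 127.4 rad/s
x(θ) = r cosθ + √(L² − r² sin²θ); with ω constant, a = ω²·d²x/dθ².
d²x/dθ² = −r cosθ − r²(cos2θ)/√u − r⁴ sin²2θ/(4u^{3/2}),  u = L² − r² sin²θ = 0.0291385 m².
Substituting r = 0.0501 m, L = 0.1765 m, θ = 116.4°: d²x/dθ² = +0.030965 m.
a = ω²·d²x/dθ² = (127.4)²·(+0.030965) = +502.28 m/s²;  |a| = 502.28 m/s².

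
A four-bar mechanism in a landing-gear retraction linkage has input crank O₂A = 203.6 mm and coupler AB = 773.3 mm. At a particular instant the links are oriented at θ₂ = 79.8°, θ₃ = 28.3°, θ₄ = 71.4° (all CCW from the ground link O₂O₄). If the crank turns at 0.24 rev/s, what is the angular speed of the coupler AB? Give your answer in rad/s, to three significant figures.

ω₂ = 1.508 rad/s (from 0.24 rev/s).
Differentiating the loop-closure r₂e^{iθ₂}+r₃e^{iθ₃}=r₁+r₄e^{iθ₄} gives r₂ω₂e^{iθ₂}+r₃ω₃e^{iθ₃}=r₄ω₄e^{iθ₄}.
Eliminating the other unknown: ω₃ = r₂ω₂ sin(θ₄−θ₂) / [r₃ sin(θ₃−θ₄)].
Numerator sine = -0.14608; denominator sine = -0.68327.
Result = 0.2036·1.508·(-0.14608) / (0.7733·(-0.68327)) = +0.084884 rad/s; magnitude 0.084884 rad/s.

0.0849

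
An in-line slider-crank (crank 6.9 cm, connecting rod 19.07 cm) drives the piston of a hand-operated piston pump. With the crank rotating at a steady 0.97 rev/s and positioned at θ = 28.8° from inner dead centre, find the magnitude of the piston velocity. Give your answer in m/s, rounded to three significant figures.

0.268

ω = 2π·0.97 = 6.095 rad/s
For an in-line slider-crank, x = r cosθ + √(L² − r² sin²θ), so v = −rω sinθ·[1 + r cosθ/√(L² − r² sin²θ)].
With r = 0.069 m, L = 0.1907 m, θ = 28.8°: √(L² − r² sin²θ) = 0.18778 m.
v = −0.069·6.095·0.48175·[1 + 0.069·0.87631/0.18778] = -0.26783 m/s.
|v| = 0.26783 m/s.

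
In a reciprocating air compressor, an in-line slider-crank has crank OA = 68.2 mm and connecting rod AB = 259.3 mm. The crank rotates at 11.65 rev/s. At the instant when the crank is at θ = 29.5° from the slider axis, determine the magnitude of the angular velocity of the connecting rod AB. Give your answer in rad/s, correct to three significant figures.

16.9

ω = 73.2 rad/s (converted from 11.65 rev/s).
The rod makes angle φ with the slider axis where L sinφ = r sinθ; differentiating, L cosφ·φ̇ = r ω cosθ.
L cosφ = √(L² − r² sin²θ) = 0.25712 m.
|ω_rod| = r ω |cosθ| / √(L² − r² sin²θ) = 0.0682·73.2·0.87036/0.25712 = 16.899 rad/s.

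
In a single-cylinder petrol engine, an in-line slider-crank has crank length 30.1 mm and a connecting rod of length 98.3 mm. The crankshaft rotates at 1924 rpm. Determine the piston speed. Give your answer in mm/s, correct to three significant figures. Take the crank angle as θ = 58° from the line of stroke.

ω = 2π·1924/60 = 201.5 rad/s
For an in-line slider-crank, x = r cosθ + √(L² − r² sin²θ), so v = −rω sinθ·[1 + r cosθ/√(L² − r² sin²θ)].
With r = 0.0301 m, L = 0.0983 m, θ = 58°: √(L² − r² sin²θ) = 0.094928 m.
v = −0.0301·201.5·0.84805·[1 + 0.0301·0.52992/0.094928] = -6.0072 m/s.
|v| = 6.0072 m/s = 6007.2 mm/s.

6010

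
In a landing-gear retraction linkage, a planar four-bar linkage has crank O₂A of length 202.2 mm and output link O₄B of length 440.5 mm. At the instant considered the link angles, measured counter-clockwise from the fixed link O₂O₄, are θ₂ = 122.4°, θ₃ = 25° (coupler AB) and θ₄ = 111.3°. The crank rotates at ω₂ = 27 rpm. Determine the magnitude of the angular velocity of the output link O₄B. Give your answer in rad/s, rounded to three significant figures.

ω₂ = 2.827 rad/s (from 27 rpm).
Differentiating the loop-closure r₂e^{iθ₂}+r₃e^{iθ₃}=r₁+r₄e^{iθ₄} gives r₂ω₂e^{iθ₂}+r₃ω₃e^{iθ₃}=r₄ω₄e^{iθ₄}.
Eliminating the other unknown: ω₄ = r₂ω₂ sin(θ₂−θ₃) / [r₄ sin(θ₄−θ₃)].
Numerator sine = +0.99167; denominator sine = +0.99792.
Result = 0.2022·2.827·(+0.99167) / (0.4405·(+0.99792)) = +1.2897 rad/s; magnitude 1.2897 rad/s.

1.29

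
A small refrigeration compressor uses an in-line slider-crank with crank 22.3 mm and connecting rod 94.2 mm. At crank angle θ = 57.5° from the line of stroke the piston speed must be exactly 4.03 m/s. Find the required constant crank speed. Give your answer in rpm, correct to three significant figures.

For an in-line slider-crank, |v_piston| = rω|sinθ|·[1 + r cosθ/√(L² − r² sin²θ)].
With r = 0.0223 m, L = 0.0942 m, θ = 57.5°: the bracketed kinematic factor |dx/dθ| = 0.021249 m.
ω = v/|dx/dθ| = 4.03/0.021249 = 189.66 rad/s.
N = 60ω/(2π) = 1811.1 rpm.

1810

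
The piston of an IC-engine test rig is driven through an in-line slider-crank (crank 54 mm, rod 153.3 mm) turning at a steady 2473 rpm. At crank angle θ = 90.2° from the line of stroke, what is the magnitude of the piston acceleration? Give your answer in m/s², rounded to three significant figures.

1380

ω = 2π·2473/60 = 259 rad/s
x(θ) = r cosθ + √(L² − r² sin²θ); with ω constant, a = ω²·d²x/dθ².
d²x/dθ² = −r cosθ − r²(cos2θ)/√u − r⁴ sin²2θ/(4u^{3/2}),  u = L² − r² sin²θ = 0.0205849 m².
Substituting r = 0.054 m, L = 0.1533 m, θ = 90.2°: d²x/dθ² = +0.020512 m.
a = ω²·d²x/dθ² = (259)²·(+0.020512) = +1375.7 m/s²;  |a| = 1375.7 m/s².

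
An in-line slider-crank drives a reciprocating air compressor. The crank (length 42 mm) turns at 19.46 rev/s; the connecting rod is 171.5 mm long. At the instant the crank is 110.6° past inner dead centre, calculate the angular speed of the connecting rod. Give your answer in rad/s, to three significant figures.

10.8

ω = 122.3 rad/s (converted from 19.46 rev/s).
The rod makes angle φ with the slider axis where L sinφ = r sinθ; differentiating, L cosφ·φ̇ = r ω cosθ.
L cosφ = √(L² − r² sin²θ) = 0.16693 m.
|ω_rod| = r ω |cosθ| / √(L² − r² sin²θ) = 0.042·122.3·0.35184/0.16693 = 10.824 rad/s.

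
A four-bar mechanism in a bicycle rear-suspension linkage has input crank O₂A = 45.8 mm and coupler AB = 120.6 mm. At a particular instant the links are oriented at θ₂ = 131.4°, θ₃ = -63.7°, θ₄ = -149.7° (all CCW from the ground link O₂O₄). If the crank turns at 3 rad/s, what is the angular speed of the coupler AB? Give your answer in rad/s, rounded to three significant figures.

ω₂ = 3 rad/s
Differentiating the loop-closure r₂e^{iθ₂}+r₃e^{iθ₃}=r₁+r₄e^{iθ₄} gives r₂ω₂e^{iθ₂}+r₃ω₃e^{iθ₃}=r₄ω₄e^{iθ₄}.
Eliminating the other unknown: ω₃ = r₂ω₂ sin(θ₄−θ₂) / [r₃ sin(θ₃−θ₄)].
Numerator sine = +0.98129; denominator sine = +0.99756.
Result = 0.0458·3·(+0.98129) / (0.1206·(+0.99756)) = +1.1207 rad/s; magnitude 1.1207 rad/s.

1.12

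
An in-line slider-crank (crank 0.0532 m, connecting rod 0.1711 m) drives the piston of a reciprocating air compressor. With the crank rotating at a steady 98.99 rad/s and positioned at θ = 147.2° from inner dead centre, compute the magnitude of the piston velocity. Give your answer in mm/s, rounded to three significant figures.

2100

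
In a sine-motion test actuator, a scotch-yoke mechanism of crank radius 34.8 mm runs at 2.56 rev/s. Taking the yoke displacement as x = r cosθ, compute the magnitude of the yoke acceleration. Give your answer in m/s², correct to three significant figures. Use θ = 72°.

ω = 16.08 rad/s (from 2.56 rev/s).
x = r cosθ ⇒ ẍ = −rω² cosθ (ω constant).
|a| = rω²|cosθ| = 0.0348·(16.08)²·|cos 72°| = 2.7823 m/s².

2.78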